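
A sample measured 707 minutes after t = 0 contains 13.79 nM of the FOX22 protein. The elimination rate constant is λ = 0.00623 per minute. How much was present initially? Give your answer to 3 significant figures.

t½ = ln 2 / λ = 0.69315 / 0.00623 ≈ 111.26 minutes.
Number of half-lives elapsed: n = 707/111.26 ≈ 6.3545.
A₀ = A × 2^n = 13.79 × 2^6.3545 = 13.79 × 81.827 ≈ 1128.4 nM.

1130 nM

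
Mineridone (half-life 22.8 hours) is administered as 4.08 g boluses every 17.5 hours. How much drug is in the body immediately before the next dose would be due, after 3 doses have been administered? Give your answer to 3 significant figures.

4.63 g

The 3 doses were given 52.5, 35, 17.5 hours ago.
Total = 4.08·(1/2)^(52.5/22.8) + 4.08·(1/2)^(35/22.8) + 4.08·(1/2)^(17.5/22.8)
      = 0.82699 + 1.4078 + 2.3967 ≈ 4.6315 g.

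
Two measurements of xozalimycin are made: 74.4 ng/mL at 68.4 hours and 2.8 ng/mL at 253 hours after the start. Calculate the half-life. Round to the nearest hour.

Over Δt = 253 − 68.4 = 184.6 hours, the level fell by a factor of 74.4/2.8 ≈ 26.571.
n = log₂(26.571) ≈ 4.7318 half-lives, so t½ = 184.6/4.7318 ≈ 39.013 hours.

39 hours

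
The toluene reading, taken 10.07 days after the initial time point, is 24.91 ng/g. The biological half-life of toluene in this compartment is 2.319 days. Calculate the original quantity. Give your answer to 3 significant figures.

505 ng/g

Number of half-lives elapsed: n = 10.07/2.319 ≈ 4.3424.
A₀ = A × 2^n = 24.91 × 2^4.3424 = 24.91 × 20.286 ≈ 505.32 ng/g.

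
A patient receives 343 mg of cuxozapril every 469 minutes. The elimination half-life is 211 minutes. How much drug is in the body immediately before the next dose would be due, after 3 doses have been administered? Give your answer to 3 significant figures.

The 3 doses were given 1407, 938, 469 minutes ago.
Total = 343·(1/2)^(1407/211) + 343·(1/2)^(938/211) + 343·(1/2)^(469/211)
      = 3.3725 + 15.742 + 73.482 ≈ 92.597 mg.

92.6 mg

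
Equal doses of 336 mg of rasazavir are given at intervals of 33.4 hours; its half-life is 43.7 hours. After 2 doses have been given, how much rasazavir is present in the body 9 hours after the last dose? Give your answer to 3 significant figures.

463 mg

The 2 doses were given 42.4, 9 hours ago.
Total = 336·(1/2)^(42.4/43.7) + 336·(1/2)^(9/43.7)
      = 171.5 + 291.3 ≈ 462.8 mg.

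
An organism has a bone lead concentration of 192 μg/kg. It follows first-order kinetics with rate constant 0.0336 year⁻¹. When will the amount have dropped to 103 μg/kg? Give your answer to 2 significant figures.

19 years

t½ = ln 2 / λ = 0.69315 / 0.0336 ≈ 20.629 years.
Fraction remaining = 103/192 ≈ 0.53646.
n = log₂(192/103) = ln(1.8641)/ln 2 ≈ 0.89846 half-lives.
t = n × t½ = 0.89846 × 20.629 ≈ 18.535 years.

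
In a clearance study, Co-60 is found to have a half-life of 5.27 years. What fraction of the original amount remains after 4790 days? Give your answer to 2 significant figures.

0.18

4790 days = 13.1233 years.
n = 13.1233/5.27 ≈ 2.4902 half-lives.
Fraction remaining = (1/2)^2.4902 ≈ 0.17798.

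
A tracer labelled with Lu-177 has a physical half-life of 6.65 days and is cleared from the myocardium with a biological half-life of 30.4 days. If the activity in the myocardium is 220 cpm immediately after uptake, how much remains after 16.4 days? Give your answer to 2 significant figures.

27 cpm

1/t_eff = 1/t_phys + 1/t_biol = 1/6.65 + 1/30.4 = 0.18327 per day.
t_eff = 6.65 × 30.4 / (6.65 + 30.4) ≈ 5.4564 days.
Remaining = 220 × (1/2)^(16.4/5.4564) = 220 × (1/2)^3.0056 ≈ 27.393 cpm.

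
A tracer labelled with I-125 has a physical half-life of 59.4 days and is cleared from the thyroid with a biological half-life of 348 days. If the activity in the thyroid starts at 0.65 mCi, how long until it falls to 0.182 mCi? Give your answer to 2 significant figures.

1/t_eff = 1/t_phys + 1/t_biol = 1/59.4 + 1/348 = 0.019709 per day.
t_eff = 59.4 × 348 / (59.4 + 348) ≈ 50.739 days.
n = log₂(0.65/0.182) ≈ 1.8365; t = 1.8365 × 50.739 ≈ 93.183 days.

93 days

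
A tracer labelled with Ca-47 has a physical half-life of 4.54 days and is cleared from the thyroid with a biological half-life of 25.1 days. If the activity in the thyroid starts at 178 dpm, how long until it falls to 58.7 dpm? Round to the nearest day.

1/t_eff = 1/t_phys + 1/t_biol = 1/4.54 + 1/25.1 = 0.2601 per day.
t_eff = 4.54 × 25.1 / (4.54 + 25.1) ≈ 3.8446 days.
n = log₂(178/58.7) ≈ 1.6004; t = 1.6004 × 3.8446 ≈ 6.1531 days.

6 days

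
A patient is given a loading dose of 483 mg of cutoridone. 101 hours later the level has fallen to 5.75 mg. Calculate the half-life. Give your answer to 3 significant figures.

A/A₀ = 5.75/483 ≈ 0.011905.
n = log₂(84) ≈ 6.3923 half-lives elapsed in 101 hours.
t½ = 101/6.3923 ≈ 15.8 hours.

15.8 hours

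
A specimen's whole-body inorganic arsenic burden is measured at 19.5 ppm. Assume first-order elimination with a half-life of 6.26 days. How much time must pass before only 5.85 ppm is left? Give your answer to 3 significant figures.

10.9 days

Fraction remaining = 5.85/19.5 ≈ 0.3.
n = log₂(19.5/5.85) = ln(3.3333)/ln 2 ≈ 1.737 half-lives.
t = n × t½ = 1.737 × 6.26 ≈ 10.873 days.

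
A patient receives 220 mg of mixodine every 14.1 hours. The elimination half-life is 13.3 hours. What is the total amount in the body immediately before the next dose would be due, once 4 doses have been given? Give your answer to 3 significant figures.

The 4 doses were given 56.4, 42.3, 28.2, 14.1 hours ago.
Total = 220·(1/2)^(56.4/13.3) + 220·(1/2)^(42.3/13.3) + 220·(1/2)^(28.2/13.3) + 220·(1/2)^(14.1/13.3)
      = 11.638 + 24.267 + 50.6 + 105.51 ≈ 192.01 mg.

192 mg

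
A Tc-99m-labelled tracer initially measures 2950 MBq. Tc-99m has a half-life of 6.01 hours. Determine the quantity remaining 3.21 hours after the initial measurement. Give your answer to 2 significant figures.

2000 MBq

Number of half-lives: n = 3.21/6.01 ≈ 0.53411.
Remaining = 2950 × (1/2)^0.53411 = 2950 × 0.69058 ≈ 2037.2 MBq.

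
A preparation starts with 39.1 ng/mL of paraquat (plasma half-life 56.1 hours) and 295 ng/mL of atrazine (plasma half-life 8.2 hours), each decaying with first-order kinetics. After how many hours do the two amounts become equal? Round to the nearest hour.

28 hours

Set 39.1·(1/2)^(t/56.1) = 295·(1/2)^(t/8.2).
Taking log₂: log₂(39.1/295) = t·(1/56.1 − 1/8.2).
log₂(0.13254) = -2.9155; 1/56.1 − 1/8.2 = -0.10413.
t = -2.9155 / -0.10413 ≈ 28 hours.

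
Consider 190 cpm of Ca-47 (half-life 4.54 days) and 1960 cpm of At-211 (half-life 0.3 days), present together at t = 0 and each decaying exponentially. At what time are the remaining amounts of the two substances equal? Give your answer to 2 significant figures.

1.1 days

Set 190·(1/2)^(t/4.54) = 1960·(1/2)^(t/0.3).
Taking log₂: log₂(190/1960) = t·(1/4.54 − 1/0.3).
log₂(0.096939) = -3.3668; 1/4.54 − 1/0.3 = -3.1131.
t = -3.3668 / -3.1131 ≈ 1.0815 days.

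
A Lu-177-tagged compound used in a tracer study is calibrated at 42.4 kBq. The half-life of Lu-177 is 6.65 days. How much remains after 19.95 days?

5.3 kBq

Elapsed time is 3 half-lives (19.95/6.65).
Each half-life halves the amount: 42.4 × (1/2)^3 = 42.4/8 = 5.3 kBq.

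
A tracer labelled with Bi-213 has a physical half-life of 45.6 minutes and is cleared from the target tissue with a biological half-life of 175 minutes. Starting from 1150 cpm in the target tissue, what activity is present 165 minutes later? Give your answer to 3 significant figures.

48.7 cpm

1/t_eff = 1/t_phys + 1/t_biol = 1/45.6 + 1/175 = 0.027644 per minute.
t_eff = 45.6 × 175 / (45.6 + 175) ≈ 36.174 minutes.
Remaining = 1150 × (1/2)^(165/36.174) = 1150 × (1/2)^4.5613 ≈ 48.71 cpm.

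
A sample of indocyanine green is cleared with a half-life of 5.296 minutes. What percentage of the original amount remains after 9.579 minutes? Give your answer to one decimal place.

n = 9.579/5.296 ≈ 1.8087 half-lives.
Fraction remaining = (1/2)^1.8087 ≈ 0.28544, i.e. 28.544%.

28.5%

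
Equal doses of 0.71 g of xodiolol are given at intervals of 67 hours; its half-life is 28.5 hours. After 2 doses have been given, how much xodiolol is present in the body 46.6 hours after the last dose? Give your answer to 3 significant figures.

The 2 doses were given 113.6, 46.6 hours ago.
Total = 0.71·(1/2)^(113.6/28.5) + 0.71·(1/2)^(46.6/28.5)
      = 0.044809 + 0.22859 ≈ 0.27339 g.

0.273 g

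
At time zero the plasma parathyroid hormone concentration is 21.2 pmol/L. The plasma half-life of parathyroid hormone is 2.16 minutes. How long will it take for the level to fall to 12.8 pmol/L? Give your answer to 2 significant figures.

1.6 minutes

Fraction remaining = 12.8/21.2 ≈ 0.60377.
n = log₂(21.2/12.8) = ln(1.6562)/ln 2 ≈ 0.72792 half-lives.
t = n × t½ = 0.72792 × 2.16 ≈ 1.5723 minutes.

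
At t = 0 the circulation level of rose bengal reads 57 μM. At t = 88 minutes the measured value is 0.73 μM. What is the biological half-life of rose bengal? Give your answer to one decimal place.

A/A₀ = 0.73/57 ≈ 0.012807.
n = log₂(78.082) ≈ 6.2869 half-lives elapsed in 88 minutes.
t½ = 88/6.2869 ≈ 13.997 minutes.

14.0 minutes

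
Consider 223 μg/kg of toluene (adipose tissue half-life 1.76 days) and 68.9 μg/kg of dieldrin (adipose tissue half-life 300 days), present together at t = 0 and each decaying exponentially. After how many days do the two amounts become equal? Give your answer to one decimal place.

Set 223·(1/2)^(t/1.76) = 68.9·(1/2)^(t/300).
Taking log₂: log₂(223/68.9) = t·(1/1.76 − 1/300).
log₂(3.2366) = 1.6945; 1/1.76 − 1/300 = 0.56485.
t = 1.6945 / 0.56485 ≈ 2.9999 days.

3.0 days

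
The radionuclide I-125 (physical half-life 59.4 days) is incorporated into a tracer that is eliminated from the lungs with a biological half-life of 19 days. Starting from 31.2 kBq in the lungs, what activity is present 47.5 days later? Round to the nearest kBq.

3 kBq

1/t_eff = 1/t_phys + 1/t_biol = 1/59.4 + 1/19 = 0.069467 per day.
t_eff = 59.4 × 19 / (59.4 + 19) ≈ 14.395 days.
Remaining = 31.2 × (1/2)^(47.5/14.395) = 31.2 × (1/2)^3.2997 ≈ 3.1685 kBq.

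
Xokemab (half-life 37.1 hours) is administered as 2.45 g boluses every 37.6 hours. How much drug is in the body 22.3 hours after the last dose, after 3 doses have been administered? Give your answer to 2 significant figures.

2.8 g

The 3 doses were given 97.5, 59.9, 22.3 hours ago.
Total = 2.45·(1/2)^(97.5/37.1) + 2.45·(1/2)^(59.9/37.1) + 2.45·(1/2)^(22.3/37.1)
      = 0.39632 + 0.80009 + 1.6152 ≈ 2.8116 g.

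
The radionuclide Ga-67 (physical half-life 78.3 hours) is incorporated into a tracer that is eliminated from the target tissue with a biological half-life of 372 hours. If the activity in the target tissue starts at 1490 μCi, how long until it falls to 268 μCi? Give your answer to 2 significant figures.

160 hours

1/t_eff = 1/t_phys + 1/t_biol = 1/78.3 + 1/372 = 0.01546 per hour.
t_eff = 78.3 × 372 / (78.3 + 372) ≈ 64.685 hours.
n = log₂(1490/268) ≈ 2.475; t = 2.475 × 64.685 ≈ 160.1 hours.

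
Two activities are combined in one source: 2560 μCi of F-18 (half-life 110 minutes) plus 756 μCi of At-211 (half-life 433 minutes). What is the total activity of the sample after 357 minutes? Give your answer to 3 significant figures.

697 μCi

F-18: 2560 × (1/2)^(357/110) = 2560 × (1/2)^3.2455 ≈ 269.94 μCi.
At-211: 756 × (1/2)^(357/433) = 756 × (1/2)^0.82448 ≈ 426.9 μCi.
Total = 269.94 + 426.9 ≈ 696.84 μCi.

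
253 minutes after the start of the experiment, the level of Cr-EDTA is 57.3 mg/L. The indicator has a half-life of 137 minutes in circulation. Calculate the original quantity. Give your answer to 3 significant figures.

Number of half-lives elapsed: n = 253/137 ≈ 1.8467.
A₀ = A × 2^n = 57.3 × 2^1.8467 = 57.3 × 3.5968 ≈ 206.1 mg/L.

206 mg/L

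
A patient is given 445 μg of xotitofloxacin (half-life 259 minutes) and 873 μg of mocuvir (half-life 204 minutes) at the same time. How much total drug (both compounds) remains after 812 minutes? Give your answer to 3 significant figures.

xotitofloxacin: 445 × (1/2)^(812/259) = 445 × (1/2)^3.1351 ≈ 50.651 μg.
mocuvir: 873 × (1/2)^(812/204) = 873 × (1/2)^3.9804 ≈ 55.309 μg.
Total = 50.651 + 55.309 ≈ 105.96 μg.

106 μg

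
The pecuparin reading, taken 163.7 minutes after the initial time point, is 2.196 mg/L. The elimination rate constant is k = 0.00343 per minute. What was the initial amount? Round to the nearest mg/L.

4 mg/L

t½ = ln 2 / k = 0.69315 / 0.00343 ≈ 202.08 minutes.
Number of half-lives elapsed: n = 163.7/202.08 ≈ 0.81006.
A₀ = A × 2^n = 2.196 × 2^0.81006 = 2.196 × 1.7533 ≈ 3.8502 mg/L.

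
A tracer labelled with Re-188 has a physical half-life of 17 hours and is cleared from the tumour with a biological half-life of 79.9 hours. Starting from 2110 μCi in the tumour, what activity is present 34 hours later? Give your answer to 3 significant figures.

1/t_eff = 1/t_phys + 1/t_biol = 1/17 + 1/79.9 = 0.071339 per hour.
t_eff = 17 × 79.9 / (17 + 79.9) ≈ 14.018 hours.
Remaining = 2110 × (1/2)^(34/14.018) = 2110 × (1/2)^2.4255 ≈ 392.76 μCi.

393 μCi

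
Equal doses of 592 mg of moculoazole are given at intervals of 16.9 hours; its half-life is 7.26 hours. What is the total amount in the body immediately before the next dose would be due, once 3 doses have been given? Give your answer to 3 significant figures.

146 mg

The 3 doses were given 50.7, 33.8, 16.9 hours ago.
Total = 592·(1/2)^(50.7/7.26) + 592·(1/2)^(33.8/7.26) + 592·(1/2)^(16.9/7.26)
      = 4.6783 + 23.487 + 117.92 ≈ 146.08 mg.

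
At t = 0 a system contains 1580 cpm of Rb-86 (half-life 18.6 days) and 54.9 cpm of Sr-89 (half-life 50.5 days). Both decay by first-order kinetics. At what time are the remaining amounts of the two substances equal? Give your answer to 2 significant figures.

Set 1580·(1/2)^(t/18.6) = 54.9·(1/2)^(t/50.5).
Taking log₂: log₂(1580/54.9) = t·(1/18.6 − 1/50.5).
log₂(28.78) = 4.847; 1/18.6 − 1/50.5 = 0.033961.
t = 4.847 / 0.033961 ≈ 142.72 days.

140 days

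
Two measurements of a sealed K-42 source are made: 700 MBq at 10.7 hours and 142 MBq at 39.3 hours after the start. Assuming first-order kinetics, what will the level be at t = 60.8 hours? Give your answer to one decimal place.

Over Δt = 39.3 − 10.7 = 28.6 hours, the level fell by a factor of 700/142 ≈ 4.9296.
n = log₂(4.9296) ≈ 2.3015 half-lives, so t½ = 28.6/2.3015 ≈ 12.427 hours.
From t = 39.3 to t = 60.8: 142 × (1/2)^((60.8−39.3)/12.427) ≈ 42.803 MBq.

42.8 MBq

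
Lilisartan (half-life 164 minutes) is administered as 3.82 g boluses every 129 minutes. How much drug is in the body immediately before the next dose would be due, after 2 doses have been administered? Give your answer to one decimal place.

3.5 g

The 2 doses were given 258, 129 minutes ago.
Total = 3.82·(1/2)^(258/164) + 3.82·(1/2)^(129/164)
      = 1.2838 + 2.2145 ≈ 3.4983 g.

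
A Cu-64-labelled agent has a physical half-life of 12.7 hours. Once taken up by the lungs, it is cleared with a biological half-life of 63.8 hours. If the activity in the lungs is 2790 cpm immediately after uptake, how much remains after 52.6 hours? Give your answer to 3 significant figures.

1/t_eff = 1/t_phys + 1/t_biol = 1/12.7 + 1/63.8 = 0.094414 per hour.
t_eff = 12.7 × 63.8 / (12.7 + 63.8) ≈ 10.592 hours.
Remaining = 2790 × (1/2)^(52.6/10.592) = 2790 × (1/2)^4.9662 ≈ 89.255 cpm.

89.3 cpm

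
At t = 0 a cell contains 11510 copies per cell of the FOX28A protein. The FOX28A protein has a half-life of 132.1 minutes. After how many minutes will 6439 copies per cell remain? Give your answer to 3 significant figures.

111 minutes

Fraction remaining = 6439/11510 ≈ 0.55943.
n = log₂(11510/6439) = ln(1.7875)/ln 2 ≈ 0.83798 half-lives.
t = n × t½ = 0.83798 × 132.1 ≈ 110.7 minutes.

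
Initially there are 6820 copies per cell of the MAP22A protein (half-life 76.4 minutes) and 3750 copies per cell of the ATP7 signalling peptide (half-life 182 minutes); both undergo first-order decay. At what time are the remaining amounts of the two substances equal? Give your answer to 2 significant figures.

110 minutes

Set 6820·(1/2)^(t/76.4) = 3750·(1/2)^(t/182).
Taking log₂: log₂(6820/3750) = t·(1/76.4 − 1/182).
log₂(1.8187) = 0.86288; 1/76.4 − 1/182 = 0.0075945.
t = 0.86288 / 0.0075945 ≈ 113.62 minutes.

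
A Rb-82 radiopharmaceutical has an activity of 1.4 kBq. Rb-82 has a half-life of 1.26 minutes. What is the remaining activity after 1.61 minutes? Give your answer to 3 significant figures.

0.577 kBq

Number of half-lives: n = 1.61/1.26 ≈ 1.2778.
Remaining = 1.4 × (1/2)^1.2778 = 1.4 × 0.41243 ≈ 0.5774 kBq.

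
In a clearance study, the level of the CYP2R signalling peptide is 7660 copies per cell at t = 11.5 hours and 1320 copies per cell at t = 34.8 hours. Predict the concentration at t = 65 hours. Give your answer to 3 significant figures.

Over Δt = 34.8 − 11.5 = 23.3 hours, the level fell by a factor of 7660/1320 ≈ 5.803.
n = log₂(5.803) ≈ 2.5368 half-lives, so t½ = 23.3/2.5368 ≈ 9.1848 hours.
From t = 34.8 to t = 65: 1320 × (1/2)^((65−34.8)/9.1848) ≈ 135.14 copies per cell.

135 copies per cell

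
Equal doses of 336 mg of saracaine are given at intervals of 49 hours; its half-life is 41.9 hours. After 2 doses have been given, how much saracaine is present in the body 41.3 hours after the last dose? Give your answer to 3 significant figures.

245 mg

The 2 doses were given 90.3, 41.3 hours ago.
Total = 336·(1/2)^(90.3/41.9) + 336·(1/2)^(41.3/41.9)
      = 75.436 + 169.68 ≈ 245.11 mg.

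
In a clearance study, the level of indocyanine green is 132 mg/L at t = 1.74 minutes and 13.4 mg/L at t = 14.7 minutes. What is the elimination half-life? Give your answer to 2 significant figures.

Over Δt = 14.7 − 1.74 = 12.96 minutes, the level fell by a factor of 132/13.4 ≈ 9.8507.
n = log₂(9.8507) ≈ 3.3002 half-lives, so t½ = 12.96/3.3002 ≈ 3.927 minutes.

3.9 minutes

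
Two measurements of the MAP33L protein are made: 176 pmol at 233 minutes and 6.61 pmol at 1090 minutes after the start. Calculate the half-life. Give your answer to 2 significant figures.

180 minutes

Over Δt = 1090 − 233 = 857 minutes, the level fell by a factor of 176/6.61 ≈ 26.626.
n = log₂(26.626) ≈ 4.7348 half-lives, so t½ = 857/4.7348 ≈ 181 minutes.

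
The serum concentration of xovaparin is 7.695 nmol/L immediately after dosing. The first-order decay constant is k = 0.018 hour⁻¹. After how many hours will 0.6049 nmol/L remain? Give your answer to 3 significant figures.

t½ = ln 2 / k = 0.69315 / 0.018 ≈ 38.508 hours.
Fraction remaining = 0.6049/7.695 ≈ 0.078609.
n = log₂(7.695/0.6049) = ln(12.721)/ln 2 ≈ 3.6692 half-lives.
t = n × t½ = 3.6692 × 38.508 ≈ 141.29 hours.

141 hours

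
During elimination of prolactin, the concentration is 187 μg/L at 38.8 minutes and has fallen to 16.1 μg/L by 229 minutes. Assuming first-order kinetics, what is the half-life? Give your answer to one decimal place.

Over Δt = 229 − 38.8 = 190.2 minutes, the level fell by a factor of 187/16.1 ≈ 11.615.
n = log₂(11.615) ≈ 3.5379 half-lives, so t½ = 190.2/3.5379 ≈ 53.761 minutes.

53.8 minutes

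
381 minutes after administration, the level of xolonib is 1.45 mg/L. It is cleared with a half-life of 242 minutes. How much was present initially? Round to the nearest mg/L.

4 mg/L

Number of half-lives elapsed: n = 381/242 ≈ 1.5744.
A₀ = A × 2^n = 1.45 × 2^1.5744 = 1.45 × 2.9781 ≈ 4.3182 mg/L.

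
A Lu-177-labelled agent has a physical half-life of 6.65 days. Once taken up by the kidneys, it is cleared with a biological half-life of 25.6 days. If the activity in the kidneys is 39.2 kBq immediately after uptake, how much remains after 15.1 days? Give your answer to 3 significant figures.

1/t_eff = 1/t_phys + 1/t_biol = 1/6.65 + 1/25.6 = 0.18944 per day.
t_eff = 6.65 × 25.6 / (6.65 + 25.6) ≈ 5.2788 days.
Remaining = 39.2 × (1/2)^(15.1/5.2788) = 39.2 × (1/2)^2.8605 ≈ 5.3974 kBq.

5.40 kBq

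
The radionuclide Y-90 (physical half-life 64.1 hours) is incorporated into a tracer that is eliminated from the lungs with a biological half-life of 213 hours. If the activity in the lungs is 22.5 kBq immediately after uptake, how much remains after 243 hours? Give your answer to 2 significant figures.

0.74 kBq

1/t_eff = 1/t_phys + 1/t_biol = 1/64.1 + 1/213 = 0.020295 per hour.
t_eff = 64.1 × 213 / (64.1 + 213) ≈ 49.272 hours.
Remaining = 22.5 × (1/2)^(243/49.272) = 22.5 × (1/2)^4.9318 ≈ 0.73716 kBq.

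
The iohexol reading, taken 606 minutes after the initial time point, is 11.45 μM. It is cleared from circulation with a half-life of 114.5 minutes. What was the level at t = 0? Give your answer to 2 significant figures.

450 μM

Number of half-lives elapsed: n = 606/114.5 ≈ 5.2926.
A₀ = A × 2^n = 11.45 × 2^5.2926 = 11.45 × 39.194 ≈ 448.78 μM.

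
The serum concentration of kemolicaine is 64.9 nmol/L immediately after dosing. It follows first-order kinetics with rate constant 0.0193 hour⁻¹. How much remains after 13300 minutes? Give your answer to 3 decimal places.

t½ = ln 2 / k = 0.69315 / 0.0193 ≈ 35.914 hours.
Convert the elapsed time: 13300 minutes = 221.667 hours.
Number of half-lives: n = 221.667/35.914 ≈ 6.1721.
Remaining = 64.9 × (1/2)^6.1721 = 64.9 × 0.013868 ≈ 0.90004 nmol/L.

0.900 nmol/L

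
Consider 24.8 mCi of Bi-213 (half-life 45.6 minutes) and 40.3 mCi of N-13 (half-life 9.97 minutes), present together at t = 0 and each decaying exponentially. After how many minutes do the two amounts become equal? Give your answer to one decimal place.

8.9 minutes

Set 24.8·(1/2)^(t/45.6) = 40.3·(1/2)^(t/9.97).
Taking log₂: log₂(24.8/40.3) = t·(1/45.6 − 1/9.97).
log₂(0.61538) = -0.70044; 1/45.6 − 1/9.97 = -0.078371.
t = -0.70044 / -0.078371 ≈ 8.9375 minutes.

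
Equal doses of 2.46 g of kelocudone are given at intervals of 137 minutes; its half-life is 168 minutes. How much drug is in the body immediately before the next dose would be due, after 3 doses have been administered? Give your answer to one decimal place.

The 3 doses were given 411, 274, 137 minutes ago.
Total = 2.46·(1/2)^(411/168) + 2.46·(1/2)^(274/168) + 2.46·(1/2)^(137/168)
      = 0.45132 + 0.79427 + 1.3978 ≈ 2.6434 g.

2.6 g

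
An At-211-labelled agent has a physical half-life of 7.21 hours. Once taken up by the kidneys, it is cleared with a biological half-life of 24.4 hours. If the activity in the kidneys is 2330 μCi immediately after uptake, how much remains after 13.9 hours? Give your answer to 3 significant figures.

413 μCi

1/t_eff = 1/t_phys + 1/t_biol = 1/7.21 + 1/24.4 = 0.17968 per hour.
t_eff = 7.21 × 24.4 / (7.21 + 24.4) ≈ 5.5655 hours.
Remaining = 2330 × (1/2)^(13.9/5.5655) = 2330 × (1/2)^2.4976 ≈ 412.59 μCi.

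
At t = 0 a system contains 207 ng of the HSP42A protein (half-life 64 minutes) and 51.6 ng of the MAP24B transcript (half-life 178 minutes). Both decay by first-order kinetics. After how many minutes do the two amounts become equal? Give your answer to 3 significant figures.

Set 207·(1/2)^(t/64) = 51.6·(1/2)^(t/178).
Taking log₂: log₂(207/51.6) = t·(1/64 − 1/178).
log₂(4.0116) = 2.0042; 1/64 − 1/178 = 0.010007.
t = 2.0042 / 0.010007 ≈ 200.28 minutes.

200 minutes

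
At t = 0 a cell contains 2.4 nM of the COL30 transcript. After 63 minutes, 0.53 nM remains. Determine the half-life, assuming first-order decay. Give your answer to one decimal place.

28.9 minutes

A/A₀ = 0.53/2.4 ≈ 0.22083.
n = log₂(4.5283) ≈ 2.179 half-lives elapsed in 63 minutes.
t½ = 63/2.179 ≈ 28.913 minutes.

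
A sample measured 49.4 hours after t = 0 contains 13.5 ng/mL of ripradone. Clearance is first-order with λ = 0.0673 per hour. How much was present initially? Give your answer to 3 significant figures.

t½ = ln 2 / λ = 0.69315 / 0.0673 ≈ 10.299 hours.
Number of half-lives elapsed: n = 49.4/10.299 ≈ 4.7964.
A₀ = A × 2^n = 13.5 × 2^4.7964 = 13.5 × 27.788 ≈ 375.14 ng/mL.

375 ng/mL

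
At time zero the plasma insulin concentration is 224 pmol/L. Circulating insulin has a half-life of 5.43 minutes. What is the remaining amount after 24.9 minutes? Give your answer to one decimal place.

Number of half-lives: n = 24.9/5.43 ≈ 4.5856.
Remaining = 224 × (1/2)^4.5856 = 224 × 0.041647 ≈ 9.329 pmol/L.

9.3 pmol/L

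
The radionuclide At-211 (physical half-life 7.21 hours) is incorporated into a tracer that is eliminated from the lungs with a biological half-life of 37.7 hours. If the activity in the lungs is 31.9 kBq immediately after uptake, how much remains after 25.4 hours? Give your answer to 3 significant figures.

1.74 kBq

1/t_eff = 1/t_phys + 1/t_biol = 1/7.21 + 1/37.7 = 0.16522 per hour.
t_eff = 7.21 × 37.7 / (7.21 + 37.7) ≈ 6.0525 hours.
Remaining = 31.9 × (1/2)^(25.4/6.0525) = 31.9 × (1/2)^4.1966 ≈ 1.7397 kBq.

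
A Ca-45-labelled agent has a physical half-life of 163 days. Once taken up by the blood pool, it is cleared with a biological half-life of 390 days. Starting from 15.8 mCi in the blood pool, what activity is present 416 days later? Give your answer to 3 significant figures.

1.29 mCi

1/t_eff = 1/t_phys + 1/t_biol = 1/163 + 1/390 = 0.0086991 per day.
t_eff = 163 × 390 / (163 + 390) ≈ 114.95 days.
Remaining = 15.8 × (1/2)^(416/114.95) = 15.8 × (1/2)^3.6188 ≈ 1.2861 mCi.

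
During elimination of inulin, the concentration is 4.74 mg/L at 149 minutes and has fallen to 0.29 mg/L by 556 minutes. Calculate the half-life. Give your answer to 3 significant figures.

Over Δt = 556 − 149 = 407 minutes, the level fell by a factor of 4.74/0.29 ≈ 16.345.
n = log₂(16.345) ≈ 4.0308 half-lives, so t½ = 407/4.0308 ≈ 100.97 minutes.

101 minutes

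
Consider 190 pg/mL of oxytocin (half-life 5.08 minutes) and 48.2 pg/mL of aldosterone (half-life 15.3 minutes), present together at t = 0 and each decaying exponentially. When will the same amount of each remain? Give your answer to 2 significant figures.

Set 190·(1/2)^(t/5.08) = 48.2·(1/2)^(t/15.3).
Taking log₂: log₂(190/48.2) = t·(1/5.08 − 1/15.3).
log₂(3.9419) = 1.9789; 1/5.08 − 1/15.3 = 0.13149.
t = 1.9789 / 0.13149 ≈ 15.05 minutes.

15 minutes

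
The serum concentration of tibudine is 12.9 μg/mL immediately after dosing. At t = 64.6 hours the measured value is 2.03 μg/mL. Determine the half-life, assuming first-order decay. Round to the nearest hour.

24 hours

A/A₀ = 2.03/12.9 ≈ 0.15736.
n = log₂(6.3547) ≈ 2.6678 half-lives elapsed in 64.6 hours.
t½ = 64.6/2.6678 ≈ 24.215 hours.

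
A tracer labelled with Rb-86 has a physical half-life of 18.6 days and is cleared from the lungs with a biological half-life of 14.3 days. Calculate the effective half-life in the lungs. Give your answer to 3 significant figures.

1/t_eff = 1/t_phys + 1/t_biol = 1/18.6 + 1/14.3 = 0.12369 per day.
t_eff = 18.6 × 14.3 / (18.6 + 14.3) ≈ 8.0845 days.

8.08 days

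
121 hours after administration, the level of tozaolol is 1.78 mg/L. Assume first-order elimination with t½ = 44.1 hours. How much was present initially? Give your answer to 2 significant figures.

Number of half-lives elapsed: n = 121/44.1 ≈ 2.7438.
A₀ = A × 2^n = 1.78 × 2^2.7438 = 1.78 × 6.6982 ≈ 11.923 mg/L.

12 mg/L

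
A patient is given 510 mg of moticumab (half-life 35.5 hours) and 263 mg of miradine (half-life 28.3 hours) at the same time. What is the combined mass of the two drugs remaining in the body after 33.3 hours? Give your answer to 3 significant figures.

383 mg

moticumab: 510 × (1/2)^(33.3/35.5) = 510 × (1/2)^0.93803 ≈ 266.19 mg.
miradine: 263 × (1/2)^(33.3/28.3) = 263 × (1/2)^1.1767 ≈ 116.34 mg.
Total = 266.19 + 116.34 ≈ 382.54 mg.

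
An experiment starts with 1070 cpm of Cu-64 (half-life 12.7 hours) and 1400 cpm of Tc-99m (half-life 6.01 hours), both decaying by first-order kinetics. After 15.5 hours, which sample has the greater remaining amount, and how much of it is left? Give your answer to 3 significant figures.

Cu-64, 459 cpm

Cu-64: 1070 × (1/2)^1.2205 ≈ 459.18 cpm.
Tc-99m: 1400 × (1/2)^2.579 ≈ 234.29 cpm.
Cu-64 has more remaining, at ≈ 459.18 cpm.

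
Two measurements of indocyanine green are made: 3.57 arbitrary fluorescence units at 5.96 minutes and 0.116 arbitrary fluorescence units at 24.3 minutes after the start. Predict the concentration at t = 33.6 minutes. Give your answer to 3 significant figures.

Over Δt = 24.3 − 5.96 = 18.34 minutes, the level fell by a factor of 3.57/0.116 ≈ 30.776.
n = log₂(30.776) ≈ 4.9437 half-lives, so t½ = 18.34/4.9437 ≈ 3.7098 minutes.
From t = 24.3 to t = 33.6: 0.116 × (1/2)^((33.6−24.3)/3.7098) ≈ 0.020408 arbitrary fluorescence units.

0.0204 arbitrary fluorescence units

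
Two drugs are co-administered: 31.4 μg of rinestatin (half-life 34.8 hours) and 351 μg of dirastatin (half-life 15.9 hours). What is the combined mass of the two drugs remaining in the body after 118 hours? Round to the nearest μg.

rinestatin: 31.4 × (1/2)^(118/34.8) = 31.4 × (1/2)^3.3908 ≈ 2.9936 μg.
dirastatin: 351 × (1/2)^(118/15.9) = 351 × (1/2)^7.4214 ≈ 2.0476 μg.
Total = 2.9936 + 2.0476 ≈ 5.0412 μg.

5 μg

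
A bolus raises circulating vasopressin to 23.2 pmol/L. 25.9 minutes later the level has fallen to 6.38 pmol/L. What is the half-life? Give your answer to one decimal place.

13.9 minutes

A/A₀ = 6.38/23.2 ≈ 0.275.
n = log₂(3.6364) ≈ 1.8625 half-lives elapsed in 25.9 minutes.
t½ = 25.9/1.8625 ≈ 13.906 minutes.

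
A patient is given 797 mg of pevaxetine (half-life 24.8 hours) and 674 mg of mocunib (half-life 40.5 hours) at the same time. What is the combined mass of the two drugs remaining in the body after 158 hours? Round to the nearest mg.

pevaxetine: 797 × (1/2)^(158/24.8) = 797 × (1/2)^6.371 ≈ 9.6295 mg.
mocunib: 674 × (1/2)^(158/40.5) = 674 × (1/2)^3.9012 ≈ 45.11 mg.
Total = 9.6295 + 45.11 ≈ 54.739 mg.

55 mg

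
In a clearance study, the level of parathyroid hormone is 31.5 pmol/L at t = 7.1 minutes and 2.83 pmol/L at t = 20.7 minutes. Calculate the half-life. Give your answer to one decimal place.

Over Δt = 20.7 − 7.1 = 13.6 minutes, the level fell by a factor of 31.5/2.83 ≈ 11.131.
n = log₂(11.131) ≈ 3.4765 half-lives, so t½ = 13.6/3.4765 ≈ 3.912 minutes.

3.9 minutes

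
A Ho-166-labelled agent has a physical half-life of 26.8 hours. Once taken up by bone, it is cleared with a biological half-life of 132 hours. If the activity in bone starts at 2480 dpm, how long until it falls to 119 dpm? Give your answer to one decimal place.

97.6 hours

1/t_eff = 1/t_phys + 1/t_biol = 1/26.8 + 1/132 = 0.044889 per hour.
t_eff = 26.8 × 132 / (26.8 + 132) ≈ 22.277 hours.
n = log₂(2480/119) ≈ 4.3813; t = 4.3813 × 22.277 ≈ 97.603 hours.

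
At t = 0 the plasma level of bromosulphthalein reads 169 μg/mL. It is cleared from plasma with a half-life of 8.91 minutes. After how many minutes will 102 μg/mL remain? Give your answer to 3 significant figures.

Fraction remaining = 102/169 ≈ 0.60355.
n = log₂(169/102) = ln(1.6569)/ln 2 ≈ 0.72845 half-lives.
t = n × t½ = 0.72845 × 8.91 ≈ 6.4905 minutes.

6.49 minutes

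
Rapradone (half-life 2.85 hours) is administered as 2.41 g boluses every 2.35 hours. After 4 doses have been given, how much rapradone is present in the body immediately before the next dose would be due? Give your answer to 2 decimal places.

2.81 g

The 4 doses were given 9.4, 7.05, 4.7, 2.35 hours ago.
Total = 2.41·(1/2)^(9.4/2.85) + 2.41·(1/2)^(7.05/2.85) + 2.41·(1/2)^(4.7/2.85) + 2.41·(1/2)^(2.35/2.85)
      = 0.24499 + 0.43387 + 0.76839 + 1.3608 ≈ 2.8081 g.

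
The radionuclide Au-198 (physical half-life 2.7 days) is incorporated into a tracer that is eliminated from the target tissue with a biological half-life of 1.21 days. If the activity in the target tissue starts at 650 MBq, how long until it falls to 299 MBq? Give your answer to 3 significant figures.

0.936 days

1/t_eff = 1/t_phys + 1/t_biol = 1/2.7 + 1/1.21 = 1.1968 per day.
t_eff = 2.7 × 1.21 / (2.7 + 1.21) ≈ 0.83555 days.
n = log₂(650/299) ≈ 1.1203; t = 1.1203 × 0.83555 ≈ 0.93606 days.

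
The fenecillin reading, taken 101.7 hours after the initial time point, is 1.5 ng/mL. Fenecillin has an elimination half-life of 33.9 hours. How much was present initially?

Number of half-lives elapsed: n = 101.7/33.9 ≈ 3.
A₀ = A × 2^n = 1.5 × 2^3 = 1.5 × 8 ≈ 12 ng/mL.

12 ng/mL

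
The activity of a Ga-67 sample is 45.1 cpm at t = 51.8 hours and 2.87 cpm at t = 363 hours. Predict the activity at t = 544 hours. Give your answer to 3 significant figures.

Over Δt = 363 − 51.8 = 311.2 hours, the level fell by a factor of 45.1/2.87 ≈ 15.714.
n = log₂(15.714) ≈ 3.974 half-lives, so t½ = 311.2/3.974 ≈ 78.309 hours.
From t = 363 to t = 544: 2.87 × (1/2)^((544−363)/78.309) ≈ 0.57822 cpm.

0.578 cpm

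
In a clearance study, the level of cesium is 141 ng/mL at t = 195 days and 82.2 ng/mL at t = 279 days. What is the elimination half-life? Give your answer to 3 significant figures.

108 days

Over Δt = 279 − 195 = 84 days, the level fell by a factor of 141/82.2 ≈ 1.7153.
n = log₂(1.7153) ≈ 0.77848 half-lives, so t½ = 84/0.77848 ≈ 107.9 days.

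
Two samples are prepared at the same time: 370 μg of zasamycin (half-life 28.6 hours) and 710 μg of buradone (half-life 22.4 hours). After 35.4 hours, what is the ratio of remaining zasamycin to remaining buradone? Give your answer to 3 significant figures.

0.661

zasamycin: 370 × (1/2)^(35.4/28.6) = 370 × (1/2)^1.2378 ≈ 156.89 μg.
buradone: 710 × (1/2)^(35.4/22.4) = 710 × (1/2)^1.5804 ≈ 237.42 μg.
Ratio ≈ 156.89 / 237.42 ≈ 0.66081.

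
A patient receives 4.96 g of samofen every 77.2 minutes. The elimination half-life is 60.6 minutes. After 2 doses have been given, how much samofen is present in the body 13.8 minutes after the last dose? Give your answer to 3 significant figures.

5.99 g

The 2 doses were given 91, 13.8 minutes ago.
Total = 4.96·(1/2)^(91/60.6) + 4.96·(1/2)^(13.8/60.6)
      = 1.7516 + 4.2357 ≈ 5.9874 g.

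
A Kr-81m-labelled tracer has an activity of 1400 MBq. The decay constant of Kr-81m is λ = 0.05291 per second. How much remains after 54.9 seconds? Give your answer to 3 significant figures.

76.7 MBq

t½ = ln 2 / λ = 0.69315 / 0.05291 ≈ 13.1 seconds.
Number of half-lives: n = 54.9/13.1 ≈ 4.1907.
Remaining = 1400 × (1/2)^4.1907 = 1400 × 0.054762 ≈ 76.667 MBq.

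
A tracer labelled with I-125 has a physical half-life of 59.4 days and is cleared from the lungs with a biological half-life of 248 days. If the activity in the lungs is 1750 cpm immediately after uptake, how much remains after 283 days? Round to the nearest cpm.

29 cpm

1/t_eff = 1/t_phys + 1/t_biol = 1/59.4 + 1/248 = 0.020867 per day.
t_eff = 59.4 × 248 / (59.4 + 248) ≈ 47.922 days.
Remaining = 1750 × (1/2)^(283/47.922) = 1750 × (1/2)^5.9054 ≈ 29.196 cpm.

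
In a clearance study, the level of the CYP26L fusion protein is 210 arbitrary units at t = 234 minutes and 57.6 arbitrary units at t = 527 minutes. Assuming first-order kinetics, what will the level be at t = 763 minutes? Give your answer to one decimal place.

20.3 arbitrary units

Over Δt = 527 − 234 = 293 minutes, the level fell by a factor of 210/57.6 ≈ 3.6458.
n = log₂(3.6458) ≈ 1.8662 half-lives, so t½ = 293/1.8662 ≈ 157 minutes.
From t = 527 to t = 763: 57.6 × (1/2)^((763−527)/157) ≈ 20.32 arbitrary units.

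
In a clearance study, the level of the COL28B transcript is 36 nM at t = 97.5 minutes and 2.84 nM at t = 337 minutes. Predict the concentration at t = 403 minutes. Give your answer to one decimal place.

Over Δt = 337 − 97.5 = 239.5 minutes, the level fell by a factor of 36/2.84 ≈ 12.676.
n = log₂(12.676) ≈ 3.664 half-lives, so t½ = 239.5/3.664 ≈ 65.365 minutes.
From t = 337 to t = 403: 2.84 × (1/2)^((403−337)/65.365) ≈ 1.4105 nM.

1.4 nM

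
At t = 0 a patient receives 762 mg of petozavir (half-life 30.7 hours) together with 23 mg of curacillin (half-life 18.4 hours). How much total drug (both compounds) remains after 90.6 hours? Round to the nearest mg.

petozavir: 762 × (1/2)^(90.6/30.7) = 762 × (1/2)^2.9511 ≈ 98.531 mg.
curacillin: 23 × (1/2)^(90.6/18.4) = 23 × (1/2)^4.9239 ≈ 0.75767 mg.
Total = 98.531 + 0.75767 ≈ 99.289 mg.

99 mg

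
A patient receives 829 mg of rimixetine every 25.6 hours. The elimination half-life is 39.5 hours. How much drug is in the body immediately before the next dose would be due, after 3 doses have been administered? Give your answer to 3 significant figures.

The 3 doses were given 76.8, 51.2, 25.6 hours ago.
Total = 829·(1/2)^(76.8/39.5) + 829·(1/2)^(51.2/39.5) + 829·(1/2)^(25.6/39.5)
      = 215.41 + 337.57 + 529 ≈ 1082 mg.

1080 mg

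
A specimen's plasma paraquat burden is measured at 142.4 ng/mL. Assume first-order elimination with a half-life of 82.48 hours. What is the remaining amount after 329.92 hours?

Elapsed time is 4 half-lives (329.92/82.48).
Each half-life halves the amount: 142.4 × (1/2)^4 = 142.4/16 = 8.9 ng/mL.

8.9 ng/mL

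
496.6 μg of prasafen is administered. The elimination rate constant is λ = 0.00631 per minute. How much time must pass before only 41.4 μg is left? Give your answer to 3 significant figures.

t½ = ln 2 / λ = 0.69315 / 0.00631 ≈ 109.85 minutes.
Fraction remaining = 41.4/496.6 ≈ 0.083367.
n = log₂(496.6/41.4) = ln(11.995)/ln 2 ≈ 3.5844 half-lives.
t = n × t½ = 3.5844 × 109.85 ≈ 393.74 minutes.

394 minutes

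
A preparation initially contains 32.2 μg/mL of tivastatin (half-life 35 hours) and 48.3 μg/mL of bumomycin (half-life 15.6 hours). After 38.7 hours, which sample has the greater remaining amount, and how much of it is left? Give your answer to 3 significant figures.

tivastatin: 32.2 × (1/2)^1.1057 ≈ 14.962 μg/mL.
bumomycin: 48.3 × (1/2)^2.4808 ≈ 8.6529 μg/mL.
Tivastatin has more remaining, at ≈ 14.962 μg/mL.

tivastatin, 15.0 μg/mL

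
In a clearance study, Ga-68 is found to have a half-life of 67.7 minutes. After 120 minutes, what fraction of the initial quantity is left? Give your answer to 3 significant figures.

n = 120/67.7 ≈ 1.7725 half-lives.
Fraction remaining = (1/2)^1.7725 ≈ 0.2927.

0.293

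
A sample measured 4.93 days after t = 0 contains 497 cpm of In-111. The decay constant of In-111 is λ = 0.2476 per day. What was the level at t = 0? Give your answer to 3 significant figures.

1680 cpm

t½ = ln 2 / λ = 0.69315 / 0.2476 ≈ 2.7995 days.
Number of half-lives elapsed: n = 4.93/2.7995 ≈ 1.7611.
A₀ = A × 2^n = 497 × 2^1.7611 = 497 × 3.3895 ≈ 1684.6 cpm.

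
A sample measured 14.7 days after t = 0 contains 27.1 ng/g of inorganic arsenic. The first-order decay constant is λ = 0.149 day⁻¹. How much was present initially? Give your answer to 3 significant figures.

t½ = ln 2 / λ = 0.69315 / 0.149 ≈ 4.652 days.
Number of half-lives elapsed: n = 14.7/4.652 ≈ 3.1599.
A₀ = A × 2^n = 27.1 × 2^3.1599 = 27.1 × 8.9379 ≈ 242.22 ng/g.

242 ng/g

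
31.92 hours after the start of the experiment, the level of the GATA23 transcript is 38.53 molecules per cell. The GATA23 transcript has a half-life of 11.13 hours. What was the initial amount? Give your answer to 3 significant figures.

Number of half-lives elapsed: n = 31.92/11.13 ≈ 2.8679.
A₀ = A × 2^n = 38.53 × 2^2.8679 = 38.53 × 7.3001 ≈ 281.27 molecules per cell.

281 molecules per cell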